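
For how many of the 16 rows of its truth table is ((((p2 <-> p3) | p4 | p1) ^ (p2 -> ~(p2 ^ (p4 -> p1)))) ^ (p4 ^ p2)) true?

10

  p1     p2     p3     p4      (p2 <-> p3)  ((p2 <-> p3) | p4 | p1)  (p4 -> p1)  (p2 ^ (p4 -> p1))  ~(p2 ^ (p4 -> p1))  (p2 -> ~(p2 ^ (p4 -> p1)))  (p4 ^ p2)    φ  
False  False  False  False         True               True              True            True              False                    True               False    False
False  False  False   True         True               True             False           False               True                    True                True     True
False  False   True  False        False              False              True            True              False                    True               False     True
False  False   True   True        False               True             False           False               True                    True                True     True
False   True  False  False        False              False              True           False               True                    True                True    False
False   True  False   True        False               True             False            True              False                   False               False     True
False   True   True  False         True               True              True           False               True                    True                True     True
False   True   True   True         True               True             False            True              False                   False               False     True
 True  False  False  False         True               True              True            True              False                    True               False    False
 True  False  False   True         True               True              True            True              False                    True                True     True
 True  False   True  False        False               True              True            True              False                    True               False    False
 True  False   True   True        False               True              True            True              False                    True                True     True
 True   True  False  False        False               True              True           False               True                    True                True     True
 True   True  False   True        False               True              True           False               True                    True               False    False
 True   True   True  False         True               True              True           False               True                    True                True     True
 True   True   True   True         True               True              True           False               True                    True               False    False
The formula is true on 10 of the 16 rows.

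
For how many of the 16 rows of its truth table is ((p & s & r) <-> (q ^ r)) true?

8

p | q | r | s || ((p & s & r) <-> (q ^ r))
1 | 1 | 1 | 1 ||             0            
1 | 1 | 1 | 0 ||             1            
1 | 1 | 0 | 1 ||             0            
1 | 1 | 0 | 0 ||             0            
1 | 0 | 1 | 1 ||             1            
1 | 0 | 1 | 0 ||             0            
1 | 0 | 0 | 1 ||             1            
1 | 0 | 0 | 0 ||             1            
0 | 1 | 1 | 1 ||             1            
0 | 1 | 1 | 0 ||             1            
0 | 1 | 0 | 1 ||             0            
0 | 1 | 0 | 0 ||             0            
0 | 0 | 1 | 1 ||             0            
0 | 0 | 1 | 0 ||             0            
0 | 0 | 0 | 1 ||             1            
0 | 0 | 0 | 0 ||             1            
The formula is true on 8 of the 16 rows.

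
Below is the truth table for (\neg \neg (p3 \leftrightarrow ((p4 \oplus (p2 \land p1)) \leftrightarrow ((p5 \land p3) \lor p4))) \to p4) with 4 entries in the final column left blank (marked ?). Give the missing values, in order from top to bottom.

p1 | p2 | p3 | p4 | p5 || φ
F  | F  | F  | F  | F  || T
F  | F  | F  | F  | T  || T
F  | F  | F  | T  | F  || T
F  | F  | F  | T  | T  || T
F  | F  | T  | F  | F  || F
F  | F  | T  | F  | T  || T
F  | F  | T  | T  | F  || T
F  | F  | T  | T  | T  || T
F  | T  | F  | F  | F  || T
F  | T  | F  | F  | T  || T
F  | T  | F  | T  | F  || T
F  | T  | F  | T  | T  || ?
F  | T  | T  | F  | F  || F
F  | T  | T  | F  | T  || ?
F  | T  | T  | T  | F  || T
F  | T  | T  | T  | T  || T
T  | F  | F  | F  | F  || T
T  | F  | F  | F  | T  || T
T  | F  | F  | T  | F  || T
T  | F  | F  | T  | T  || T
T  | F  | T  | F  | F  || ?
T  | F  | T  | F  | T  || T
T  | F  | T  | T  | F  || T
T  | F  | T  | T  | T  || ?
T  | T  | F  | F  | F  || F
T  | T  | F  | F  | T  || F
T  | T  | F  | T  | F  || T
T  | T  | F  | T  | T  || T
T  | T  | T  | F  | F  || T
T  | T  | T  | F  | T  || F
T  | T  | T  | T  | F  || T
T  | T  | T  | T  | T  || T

T, T, F, T

Row p1=F, p2=T, p3=F, p4=T, p5=T: \neg \neg (p3 \leftrightarrow ((p4 \oplus (p2 \land p1)) \leftrightarrow ((p5 \land p3) \lor p4))) = F, so the formula = T.
Row p1=F, p2=T, p3=T, p4=F, p5=T: \neg \neg (p3 \leftrightarrow ((p4 \oplus (p2 \land p1)) \leftrightarrow ((p5 \land p3) \lor p4))) = F, so the formula = T.
Row p1=T, p2=F, p3=T, p4=F, p5=F: \neg \neg (p3 \leftrightarrow ((p4 \oplus (p2 \land p1)) \leftrightarrow ((p5 \land p3) \lor p4))) = T, so the formula = F.
Row p1=T, p2=F, p3=T, p4=T, p5=T: \neg \neg (p3 \leftrightarrow ((p4 \oplus (p2 \land p1)) \leftrightarrow ((p5 \land p3) \lor p4))) = T, so the formula = T.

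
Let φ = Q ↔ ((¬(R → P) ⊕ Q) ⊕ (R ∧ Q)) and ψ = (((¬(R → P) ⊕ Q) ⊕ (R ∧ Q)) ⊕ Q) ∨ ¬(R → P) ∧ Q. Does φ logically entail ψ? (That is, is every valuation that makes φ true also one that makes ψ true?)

no

P  Q  R  |  φ  ψ
T  T  T  |  F  T
T  T  F  |  T  F
T  F  T  |  T  F
T  F  F  |  T  F
F  T  T  |  T  T
F  T  F  |  T  F
F  F  T  |  F  T
F  F  F  |  T  F
At P=T, Q=T, R=F we have φ true but ψ false, so φ does not entail ψ.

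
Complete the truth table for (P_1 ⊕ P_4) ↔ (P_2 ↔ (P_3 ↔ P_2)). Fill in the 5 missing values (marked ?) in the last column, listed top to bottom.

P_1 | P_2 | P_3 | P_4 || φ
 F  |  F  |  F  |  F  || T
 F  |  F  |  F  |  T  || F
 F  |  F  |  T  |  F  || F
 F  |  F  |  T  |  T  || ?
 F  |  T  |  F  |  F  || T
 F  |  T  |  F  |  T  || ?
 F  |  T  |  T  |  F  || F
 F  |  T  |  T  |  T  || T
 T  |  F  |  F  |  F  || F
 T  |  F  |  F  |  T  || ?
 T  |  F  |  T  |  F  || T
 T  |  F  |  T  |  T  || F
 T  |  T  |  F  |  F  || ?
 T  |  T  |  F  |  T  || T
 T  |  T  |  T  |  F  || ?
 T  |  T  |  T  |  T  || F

Row P_1=F, P_2=F, P_3=T, P_4=T: (P_1 ⊕ P_4) = T, (P_2 ↔ (P_3 ↔ P_2)) = T, so the formula = T.
Row P_1=F, P_2=T, P_3=F, P_4=T: (P_1 ⊕ P_4) = T, (P_2 ↔ (P_3 ↔ P_2)) = F, so the formula = F.
Row P_1=T, P_2=F, P_3=F, P_4=T: (P_1 ⊕ P_4) = F, (P_2 ↔ (P_3 ↔ P_2)) = F, so the formula = T.
Row P_1=T, P_2=T, P_3=F, P_4=F: (P_1 ⊕ P_4) = T, (P_2 ↔ (P_3 ↔ P_2)) = F, so the formula = F.
Row P_1=T, P_2=T, P_3=T, P_4=F: (P_1 ⊕ P_4) = T, (P_2 ↔ (P_3 ↔ P_2)) = T, so the formula = T.

T, F, T, F, T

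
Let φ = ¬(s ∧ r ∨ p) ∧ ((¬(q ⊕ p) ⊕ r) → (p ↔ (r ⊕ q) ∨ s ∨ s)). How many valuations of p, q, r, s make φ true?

5

p  q  r  s  |  (s ∧ r)  ((s ∧ r) ∨ p)  ¬((s ∧ r) ∨ p)  (q ⊕ p)  ¬(q ⊕ p)  (¬(q ⊕ p) ⊕ r)  (r ⊕ q)  ((r ⊕ q) ∨ s ∨ s)  (p ↔ ((r ⊕ q) ∨ s ∨ s))  φ
1  1  1  1  |     1           1              0            0        1            0            0             1                     1             0
1  1  1  0  |     0           1              0            0        1            0            0             0                     0             0
1  1  0  1  |     0           1              0            0        1            1            1             1                     1             0
1  1  0  0  |     0           1              0            0        1            1            1             1                     1             0
1  0  1  1  |     1           1              0            1        0            1            1             1                     1             0
1  0  1  0  |     0           1              0            1        0            1            1             1                     1             0
1  0  0  1  |     0           1              0            1        0            0            0             1                     1             0
1  0  0  0  |     0           1              0            1        0            0            0             0                     0             0
0  1  1  1  |     1           1              0            1        0            1            0             1                     0             0
0  1  1  0  |     0           0              1            1        0            1            0             0                     1             1
0  1  0  1  |     0           0              1            1        0            0            1             1                     0             1
0  1  0  0  |     0           0              1            1        0            0            1             1                     0             1
0  0  1  1  |     1           1              0            0        1            0            1             1                     0             0
0  0  1  0  |     0           0              1            0        1            0            1             1                     0             1
0  0  0  1  |     0           0              1            0        1            1            0             1                     0             0
0  0  0  0  |     0           0              1            0        1            1            0             0                     1             1
The formula is true on 5 of the 16 rows.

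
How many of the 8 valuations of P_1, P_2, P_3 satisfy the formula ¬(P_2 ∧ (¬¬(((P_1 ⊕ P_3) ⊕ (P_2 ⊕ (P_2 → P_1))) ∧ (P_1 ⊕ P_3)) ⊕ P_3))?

5

 P_1    P_2    P_3   |  (P_1 ⊕ P_3)  (P_2 → P_1)  (P_2 ⊕ (P_2 → P_1))    φ  
 True   True   True  |     False         True            False         False
 True   True  False  |      True         True            False         False
 True  False   True  |     False         True             True          True
 True  False  False  |      True         True             True          True
False   True   True  |      True        False             True         False
False   True  False  |     False        False             True          True
False  False   True  |      True         True             True          True
False  False  False  |     False         True             True          True
The formula is true on 5 of the 8 rows.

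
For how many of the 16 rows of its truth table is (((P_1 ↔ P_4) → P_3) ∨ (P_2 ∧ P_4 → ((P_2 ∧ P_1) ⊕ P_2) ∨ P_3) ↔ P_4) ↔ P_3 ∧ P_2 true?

9

P_1 | P_2 | P_3 | P_4 || (P_1 ↔ P_4) | ((P_1 ↔ P_4) → P_3) | (P_2 ∧ P_4) | (P_2 ∧ P_1) | ((P_2 ∧ P_1) ⊕ P_2) | (((P_2 ∧ P_1) ⊕ P_2) ∨ P_3) | (P_3 ∧ P_2) | φ
 F  |  F  |  F  |  F  ||      T      |          F          |      F      |      F      |          F          |              F              |      F      | T
 F  |  F  |  F  |  T  ||      F      |          T          |      F      |      F      |          F          |              F              |      F      | F
 F  |  F  |  T  |  F  ||      T      |          T          |      F      |      F      |          F          |              T              |      F      | T
 F  |  F  |  T  |  T  ||      F      |          T          |      F      |      F      |          F          |              T              |      F      | F
 F  |  T  |  F  |  F  ||      T      |          F          |      F      |      F      |          T          |              T              |      F      | T
 F  |  T  |  F  |  T  ||      F      |          T          |      T      |      F      |          T          |              T              |      F      | F
 F  |  T  |  T  |  F  ||      T      |          T          |      F      |      F      |          T          |              T              |      T      | F
 F  |  T  |  T  |  T  ||      F      |          T          |      T      |      F      |          T          |              T              |      T      | T
 T  |  F  |  F  |  F  ||      F      |          T          |      F      |      F      |          F          |              F              |      F      | T
 T  |  F  |  F  |  T  ||      T      |          F          |      F      |      F      |          F          |              F              |      F      | F
 T  |  F  |  T  |  F  ||      F      |          T          |      F      |      F      |          F          |              T              |      F      | T
 T  |  F  |  T  |  T  ||      T      |          T          |      F      |      F      |          F          |              T              |      F      | F
 T  |  T  |  F  |  F  ||      F      |          T          |      F      |      T      |          F          |              F              |      F      | T
 T  |  T  |  F  |  T  ||      T      |          F          |      T      |      T      |          F          |              F              |      F      | T
 T  |  T  |  T  |  F  ||      F      |          T          |      F      |      T      |          F          |              T              |      T      | F
 T  |  T  |  T  |  T  ||      T      |          T          |      T      |      T      |          F          |              T              |      T      | T
The formula is true on 9 of the 16 rows.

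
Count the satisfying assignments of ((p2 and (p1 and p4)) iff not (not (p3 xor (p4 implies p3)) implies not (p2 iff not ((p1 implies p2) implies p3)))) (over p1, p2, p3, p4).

9

p1 | p2 | p3 | p4 || (p1 and p4) | (p2 and (p1 and p4)) | (p4 implies p3) | (p3 xor (p4 implies p3)) | not (p3 xor (p4 implies p3)) | (p1 implies p2) | ((p1 implies p2) implies p3) | φ
F  | F  | F  | F  ||      F      |          F           |        T        |            T             |              F               |        T        |              F               | T
F  | F  | F  | T  ||      F      |          F           |        F        |            F             |              T               |        T        |              F               | T
F  | F  | T  | F  ||      F      |          F           |        T        |            F             |              T               |        T        |              T               | F
F  | F  | T  | T  ||      F      |          F           |        T        |            F             |              T               |        T        |              T               | F
F  | T  | F  | F  ||      F      |          F           |        T        |            T             |              F               |        T        |              F               | T
F  | T  | F  | T  ||      F      |          F           |        F        |            F             |              T               |        T        |              F               | F
F  | T  | T  | F  ||      F      |          F           |        T        |            F             |              T               |        T        |              T               | T
F  | T  | T  | T  ||      F      |          F           |        T        |            F             |              T               |        T        |              T               | T
T  | F  | F  | F  ||      F      |          F           |        T        |            T             |              F               |        F        |              T               | T
T  | F  | F  | T  ||      T      |          F           |        F        |            F             |              T               |        F        |              T               | F
T  | F  | T  | F  ||      F      |          F           |        T        |            F             |              T               |        F        |              T               | F
T  | F  | T  | T  ||      T      |          F           |        T        |            F             |              T               |        F        |              T               | F
T  | T  | F  | F  ||      F      |          F           |        T        |            T             |              F               |        T        |              F               | T
T  | T  | F  | T  ||      T      |          T           |        F        |            F             |              T               |        T        |              F               | T
T  | T  | T  | F  ||      F      |          F           |        T        |            F             |              T               |        T        |              T               | T
T  | T  | T  | T  ||      T      |          T           |        T        |            F             |              T               |        T        |              T               | F
The formula is true on 9 of the 16 rows.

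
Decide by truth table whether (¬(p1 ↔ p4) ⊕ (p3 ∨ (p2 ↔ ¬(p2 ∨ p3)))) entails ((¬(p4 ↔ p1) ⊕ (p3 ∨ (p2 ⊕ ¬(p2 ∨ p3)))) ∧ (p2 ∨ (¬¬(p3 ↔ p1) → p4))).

  p1  |   p2  |   p3  |   p4  ||   φ   |   ψ  
False | False | False | False || False | False
False | False | False |  True ||  True | False
False | False |  True | False ||  True |  True
False | False |  True |  True || False | False
False |  True | False | False || False |  True
False |  True | False |  True ||  True | False
False |  True |  True | False ||  True |  True
False |  True |  True |  True || False | False
 True | False | False | False ||  True | False
 True | False | False |  True || False |  True
 True | False |  True | False || False | False
 True | False |  True |  True ||  True |  True
 True |  True | False | False ||  True | False
 True |  True | False |  True || False |  True
 True |  True |  True | False || False | False
 True |  True |  True |  True ||  True |  True
At p1=False, p2=False, p3=False, p4=True we have φ true but ψ false, so φ does not entail ψ.

no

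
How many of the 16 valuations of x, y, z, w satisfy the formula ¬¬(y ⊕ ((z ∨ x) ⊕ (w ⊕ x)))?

8

  x   |   y   |   z   |   w   | (z ∨ x) | (w ⊕ x) | ((z ∨ x) ⊕ (w ⊕ x)) | (y ⊕ ((z ∨ x) ⊕ (w ⊕ x))) | ¬(y ⊕ ((z ∨ x) ⊕ (w ⊕ x))) | ¬¬(y ⊕ ((z ∨ x) ⊕ (w ⊕ x)))
----- | ----- | ----- | ----- | ------- | ------- | ------------------- | ------------------------- | -------------------------- | ---------------------------
False | False | False | False |  False  |  False  |        False        |           False           |            True            |            False           
False | False | False |  True |  False  |   True  |         True        |            True           |           False            |             True           
False | False |  True | False |   True  |  False  |         True        |            True           |           False            |             True           
False | False |  True |  True |   True  |   True  |        False        |           False           |            True            |            False           
False |  True | False | False |  False  |  False  |        False        |            True           |           False            |             True           
False |  True | False |  True |  False  |   True  |         True        |           False           |            True            |            False           
False |  True |  True | False |   True  |  False  |         True        |           False           |            True            |            False           
False |  True |  True |  True |   True  |   True  |        False        |            True           |           False            |             True           
 True | False | False | False |   True  |   True  |        False        |           False           |            True            |            False           
 True | False | False |  True |   True  |  False  |         True        |            True           |           False            |             True           
 True | False |  True | False |   True  |   True  |        False        |           False           |            True            |            False           
 True | False |  True |  True |   True  |  False  |         True        |            True           |           False            |             True           
 True |  True | False | False |   True  |   True  |        False        |            True           |           False            |             True           
 True |  True | False |  True |   True  |  False  |         True        |           False           |            True            |            False           
 True |  True |  True | False |   True  |   True  |        False        |            True           |           False            |             True           
 True |  True |  True |  True |   True  |  False  |         True        |           False           |            True            |            False           
The formula is true on 8 of the 16 rows.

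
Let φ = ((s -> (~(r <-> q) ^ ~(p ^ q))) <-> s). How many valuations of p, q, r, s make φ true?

p | q | r | s || φ
0 | 0 | 0 | 0 || 0
0 | 0 | 0 | 1 || 1
0 | 0 | 1 | 0 || 0
0 | 0 | 1 | 1 || 0
0 | 1 | 0 | 0 || 0
0 | 1 | 0 | 1 || 1
0 | 1 | 1 | 0 || 0
0 | 1 | 1 | 1 || 0
1 | 0 | 0 | 0 || 0
1 | 0 | 0 | 1 || 0
1 | 0 | 1 | 0 || 0
1 | 0 | 1 | 1 || 1
1 | 1 | 0 | 0 || 0
1 | 1 | 0 | 1 || 0
1 | 1 | 1 | 0 || 0
1 | 1 | 1 | 1 || 1
The formula is true on 4 of the 16 rows.

4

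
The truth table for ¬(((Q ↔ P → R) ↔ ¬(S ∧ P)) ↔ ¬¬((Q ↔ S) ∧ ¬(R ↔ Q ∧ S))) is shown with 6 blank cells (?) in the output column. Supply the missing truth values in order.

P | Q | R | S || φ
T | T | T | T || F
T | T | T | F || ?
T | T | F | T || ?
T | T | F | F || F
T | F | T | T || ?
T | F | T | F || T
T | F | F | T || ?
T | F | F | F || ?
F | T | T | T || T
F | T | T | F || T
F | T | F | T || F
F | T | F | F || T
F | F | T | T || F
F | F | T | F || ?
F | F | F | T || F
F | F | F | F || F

Row P=T, Q=T, R=T, S=F: ((Q ↔ P → R) ↔ ¬(S ∧ P)) = T, ¬¬((Q ↔ S) ∧ ¬(R ↔ Q ∧ S)) = F, (((Q ↔ P → R) ↔ ¬(S ∧ P)) ↔ ¬¬((Q ↔ S) ∧ ¬(R ↔ Q ∧ S))) = F, so the formula = T.
Row P=T, Q=T, R=F, S=T: ((Q ↔ P → R) ↔ ¬(S ∧ P)) = T, ¬¬((Q ↔ S) ∧ ¬(R ↔ Q ∧ S)) = T, (((Q ↔ P → R) ↔ ¬(S ∧ P)) ↔ ¬¬((Q ↔ S) ∧ ¬(R ↔ Q ∧ S))) = T, so the formula = F.
Row P=T, Q=F, R=T, S=T: ((Q ↔ P → R) ↔ ¬(S ∧ P)) = T, ¬¬((Q ↔ S) ∧ ¬(R ↔ Q ∧ S)) = F, (((Q ↔ P → R) ↔ ¬(S ∧ P)) ↔ ¬¬((Q ↔ S) ∧ ¬(R ↔ Q ∧ S))) = F, so the formula = T.
Row P=T, Q=F, R=F, S=T: ((Q ↔ P → R) ↔ ¬(S ∧ P)) = F, ¬¬((Q ↔ S) ∧ ¬(R ↔ Q ∧ S)) = F, (((Q ↔ P → R) ↔ ¬(S ∧ P)) ↔ ¬¬((Q ↔ S) ∧ ¬(R ↔ Q ∧ S))) = T, so the formula = F.
Row P=T, Q=F, R=F, S=F: ((Q ↔ P → R) ↔ ¬(S ∧ P)) = T, ¬¬((Q ↔ S) ∧ ¬(R ↔ Q ∧ S)) = F, (((Q ↔ P → R) ↔ ¬(S ∧ P)) ↔ ¬¬((Q ↔ S) ∧ ¬(R ↔ Q ∧ S))) = F, so the formula = T.
Row P=F, Q=F, R=T, S=F: ((Q ↔ P → R) ↔ ¬(S ∧ P)) = F, ¬¬((Q ↔ S) ∧ ¬(R ↔ Q ∧ S)) = T, (((Q ↔ P → R) ↔ ¬(S ∧ P)) ↔ ¬¬((Q ↔ S) ∧ ¬(R ↔ Q ∧ S))) = F, so the formula = T.

T, F, T, F, T, T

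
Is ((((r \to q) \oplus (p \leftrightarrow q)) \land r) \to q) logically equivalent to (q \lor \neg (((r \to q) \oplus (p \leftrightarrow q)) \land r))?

equivalent

p  q  r  |  φ  ψ
F  F  F  |  T  T
F  F  T  |  F  F
F  T  F  |  T  T
F  T  T  |  T  T
T  F  F  |  T  T
T  F  T  |  T  T
T  T  F  |  T  T
T  T  T  |  T  T
The columns for φ and ψ agree on every row, so they are logically equivalent.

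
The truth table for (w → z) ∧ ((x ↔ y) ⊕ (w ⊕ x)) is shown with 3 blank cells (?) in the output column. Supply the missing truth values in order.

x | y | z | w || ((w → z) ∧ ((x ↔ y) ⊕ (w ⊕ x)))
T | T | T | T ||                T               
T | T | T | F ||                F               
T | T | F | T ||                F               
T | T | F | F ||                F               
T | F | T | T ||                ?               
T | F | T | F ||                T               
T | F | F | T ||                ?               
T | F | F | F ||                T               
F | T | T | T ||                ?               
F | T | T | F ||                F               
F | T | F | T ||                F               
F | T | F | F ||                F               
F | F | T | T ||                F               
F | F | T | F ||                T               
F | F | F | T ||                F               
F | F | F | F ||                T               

Row x=T, y=F, z=T, w=T: (w → z) = T, ((x ↔ y) ⊕ (w ⊕ x)) = F, so ((w → z) ∧ ((x ↔ y) ⊕ (w ⊕ x))) = F.
Row x=T, y=F, z=F, w=T: (w → z) = F, ((x ↔ y) ⊕ (w ⊕ x)) = F, so ((w → z) ∧ ((x ↔ y) ⊕ (w ⊕ x))) = F.
Row x=F, y=T, z=T, w=T: (w → z) = T, ((x ↔ y) ⊕ (w ⊕ x)) = T, so ((w → z) ∧ ((x ↔ y) ⊕ (w ⊕ x))) = T.

F, F, T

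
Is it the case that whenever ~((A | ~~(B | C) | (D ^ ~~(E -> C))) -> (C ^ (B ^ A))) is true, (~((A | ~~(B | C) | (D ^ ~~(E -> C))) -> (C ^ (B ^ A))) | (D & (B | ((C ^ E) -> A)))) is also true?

yes

A | B | C | D | E | φ | ψ
- | - | - | - | - | - | -
1 | 1 | 1 | 1 | 1 | 0 | 1
1 | 1 | 1 | 1 | 0 | 0 | 1
1 | 1 | 1 | 0 | 1 | 0 | 0
1 | 1 | 1 | 0 | 0 | 0 | 0
1 | 1 | 0 | 1 | 1 | 1 | 1
1 | 1 | 0 | 1 | 0 | 1 | 1
1 | 1 | 0 | 0 | 1 | 1 | 1
1 | 1 | 0 | 0 | 0 | 1 | 1
1 | 0 | 1 | 1 | 1 | 1 | 1
1 | 0 | 1 | 1 | 0 | 1 | 1
1 | 0 | 1 | 0 | 1 | 1 | 1
1 | 0 | 1 | 0 | 0 | 1 | 1
1 | 0 | 0 | 1 | 1 | 0 | 1
1 | 0 | 0 | 1 | 0 | 0 | 1
1 | 0 | 0 | 0 | 1 | 0 | 0
1 | 0 | 0 | 0 | 0 | 0 | 0
0 | 1 | 1 | 1 | 1 | 1 | 1
0 | 1 | 1 | 1 | 0 | 1 | 1
0 | 1 | 1 | 0 | 1 | 1 | 1
0 | 1 | 1 | 0 | 0 | 1 | 1
0 | 1 | 0 | 1 | 1 | 0 | 1
0 | 1 | 0 | 1 | 0 | 0 | 1
0 | 1 | 0 | 0 | 1 | 0 | 0
0 | 1 | 0 | 0 | 0 | 0 | 0
0 | 0 | 1 | 1 | 1 | 0 | 1
0 | 0 | 1 | 1 | 0 | 0 | 0
0 | 0 | 1 | 0 | 1 | 0 | 0
0 | 0 | 1 | 0 | 0 | 0 | 0
0 | 0 | 0 | 1 | 1 | 1 | 1
0 | 0 | 0 | 1 | 0 | 0 | 1
0 | 0 | 0 | 0 | 1 | 0 | 0
0 | 0 | 0 | 0 | 0 | 1 | 1
In every row where φ is true, ψ is also true, so φ ⊨ ψ.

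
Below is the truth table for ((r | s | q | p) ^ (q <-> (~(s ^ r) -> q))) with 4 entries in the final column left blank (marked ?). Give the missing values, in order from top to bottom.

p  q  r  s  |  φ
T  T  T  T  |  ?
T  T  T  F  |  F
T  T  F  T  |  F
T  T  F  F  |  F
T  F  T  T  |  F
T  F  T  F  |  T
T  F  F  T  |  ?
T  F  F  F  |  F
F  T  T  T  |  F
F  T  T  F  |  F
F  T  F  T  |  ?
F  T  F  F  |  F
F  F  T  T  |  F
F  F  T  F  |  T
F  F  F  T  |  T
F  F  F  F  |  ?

Row p=T, q=T, r=T, s=T: (r | s | q | p) = T, (q <-> (~(s ^ r) -> q)) = T, so the formula = F.
Row p=T, q=F, r=F, s=T: (r | s | q | p) = T, (q <-> (~(s ^ r) -> q)) = F, so the formula = T.
Row p=F, q=T, r=F, s=T: (r | s | q | p) = T, (q <-> (~(s ^ r) -> q)) = T, so the formula = F.
Row p=F, q=F, r=F, s=F: (r | s | q | p) = F, (q <-> (~(s ^ r) -> q)) = T, so the formula = T.

F, T, F, T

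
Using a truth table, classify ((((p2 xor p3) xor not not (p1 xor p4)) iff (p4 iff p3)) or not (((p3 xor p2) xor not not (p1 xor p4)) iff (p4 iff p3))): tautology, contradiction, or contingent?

  p1  |   p2  |   p3  |   p4  |   φ  
----- | ----- | ----- | ----- | -----
 True |  True |  True |  True |  True
 True |  True |  True | False |  True
 True |  True | False |  True |  True
 True |  True | False | False |  True
 True | False |  True |  True |  True
 True | False |  True | False |  True
 True | False | False |  True |  True
 True | False | False | False |  True
False |  True |  True |  True |  True
False |  True |  True | False |  True
False |  True | False |  True |  True
False |  True | False | False |  True
False | False |  True |  True |  True
False | False |  True | False |  True
False | False | False |  True |  True
False | False | False | False |  True
Every row is True, so the formula is a tautology.

tautology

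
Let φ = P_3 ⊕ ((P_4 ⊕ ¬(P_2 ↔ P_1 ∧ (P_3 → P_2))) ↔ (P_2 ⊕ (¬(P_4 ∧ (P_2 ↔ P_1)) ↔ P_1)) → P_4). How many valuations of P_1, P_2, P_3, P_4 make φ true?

P_1 | P_2 | P_3 | P_4 | (P_3 → P_2) | (P_1 ∧ (P_3 → P_2)) | (P_2 ↔ (P_1 ∧ (P_3 → P_2))) | ¬(P_2 ↔ (P_1 ∧ (P_3 → P_2))) | (P_2 ↔ P_1) | (P_4 ∧ (P_2 ↔ P_1)) | ¬(P_4 ∧ (P_2 ↔ P_1)) | (¬(P_4 ∧ (P_2 ↔ P_1)) ↔ P_1) | φ
--- | --- | --- | --- | ----------- | ------------------- | --------------------------- | ---------------------------- | ----------- | ------------------- | -------------------- | ---------------------------- | -
 F  |  F  |  F  |  F  |      T      |          F          |              T              |              F               |      T      |          F          |          T           |              F               | F
 F  |  F  |  F  |  T  |      T      |          F          |              T              |              F               |      T      |          T          |          F           |              T               | T
 F  |  F  |  T  |  F  |      F      |          F          |              T              |              F               |      T      |          F          |          T           |              F               | T
 F  |  F  |  T  |  T  |      F      |          F          |              T              |              F               |      T      |          T          |          F           |              T               | F
 F  |  T  |  F  |  F  |      T      |          F          |              F              |              T               |      F      |          F          |          T           |              F               | F
 F  |  T  |  F  |  T  |      T      |          F          |              F              |              T               |      F      |          F          |          T           |              F               | F
 F  |  T  |  T  |  F  |      T      |          F          |              F              |              T               |      F      |          F          |          T           |              F               | T
 F  |  T  |  T  |  T  |      T      |          F          |              F              |              T               |      F      |          F          |          T           |              F               | T
 T  |  F  |  F  |  F  |      T      |          T          |              F              |              T               |      F      |          F          |          T           |              T               | F
 T  |  F  |  F  |  T  |      T      |          T          |              F              |              T               |      F      |          F          |          T           |              T               | F
 T  |  F  |  T  |  F  |      F      |          F          |              T              |              F               |      F      |          F          |          T           |              T               | F
 T  |  F  |  T  |  T  |      F      |          F          |              T              |              F               |      F      |          F          |          T           |              T               | F
 T  |  T  |  F  |  F  |      T      |          T          |              T              |              F               |      T      |          F          |          T           |              T               | F
 T  |  T  |  F  |  T  |      T      |          T          |              T              |              F               |      T      |          T          |          F           |              F               | T
 T  |  T  |  T  |  F  |      T      |          T          |              T              |              F               |      T      |          F          |          T           |              T               | T
 T  |  T  |  T  |  T  |      T      |          T          |              T              |              F               |      T      |          T          |          F           |              F               | F
The formula is true on 6 of the 16 rows.

6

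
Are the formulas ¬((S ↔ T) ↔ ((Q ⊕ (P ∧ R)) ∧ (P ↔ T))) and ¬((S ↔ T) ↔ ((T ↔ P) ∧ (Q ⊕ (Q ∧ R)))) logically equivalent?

  P   |   Q   |   R   |   S   |   T   |   φ   |   ψ  
----- | ----- | ----- | ----- | ----- | ----- | -----
 True |  True |  True |  True |  True |  True |  True
 True |  True |  True |  True | False | False | False
 True |  True |  True | False |  True | False | False
 True |  True |  True | False | False |  True |  True
 True |  True | False |  True |  True | False | False
 True |  True | False |  True | False | False | False
 True |  True | False | False |  True |  True |  True
 True |  True | False | False | False |  True |  True
 True | False |  True |  True |  True | False |  True
 True | False |  True |  True | False | False | False
 True | False |  True | False |  True |  True | False
 True | False |  True | False | False |  True |  True
 True | False | False |  True |  True |  True |  True
 True | False | False |  True | False | False | False
 True | False | False | False |  True | False | False
 True | False | False | False | False |  True |  True
False |  True |  True |  True |  True |  True |  True
False |  True |  True |  True | False |  True | False
False |  True |  True | False |  True | False | False
False |  True |  True | False | False | False |  True
False |  True | False |  True |  True |  True |  True
False |  True | False |  True | False |  True |  True
False |  True | False | False |  True | False | False
False |  True | False | False | False | False | False
False | False |  True |  True |  True |  True |  True
False | False |  True |  True | False | False | False
False | False |  True | False |  True | False | False
False | False |  True | False | False |  True |  True
False | False | False |  True |  True |  True |  True
False | False | False |  True | False | False | False
False | False | False | False |  True | False | False
False | False | False | False | False |  True |  True
The columns differ at P=True, Q=False, R=True, S=True, T=True (φ=False, ψ=True), so they are not equivalent.

not equivalent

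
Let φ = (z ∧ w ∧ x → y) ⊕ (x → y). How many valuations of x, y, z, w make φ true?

x  y  z  w  |  ((((z ∧ w) ∧ x) → y) ⊕ (x → y))
F  F  F  F  |                 F               
F  F  F  T  |                 F               
F  F  T  F  |                 F               
F  F  T  T  |                 F               
F  T  F  F  |                 F               
F  T  F  T  |                 F               
F  T  T  F  |                 F               
F  T  T  T  |                 F               
T  F  F  F  |                 T               
T  F  F  T  |                 T               
T  F  T  F  |                 T               
T  F  T  T  |                 F               
T  T  F  F  |                 F               
T  T  F  T  |                 F               
T  T  T  F  |                 F               
T  T  T  T  |                 F               
The formula is true on 3 of the 16 rows.

3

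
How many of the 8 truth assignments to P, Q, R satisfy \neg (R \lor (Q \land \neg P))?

P  Q  R  |  \neg (R \lor (Q \land \neg P))
T  T  T  |                F               
T  T  F  |                T               
T  F  T  |                F               
T  F  F  |                T               
F  T  T  |                F               
F  T  F  |                F               
F  F  T  |                F               
F  F  F  |                T               
The formula is true on 3 of the 8 rows.

3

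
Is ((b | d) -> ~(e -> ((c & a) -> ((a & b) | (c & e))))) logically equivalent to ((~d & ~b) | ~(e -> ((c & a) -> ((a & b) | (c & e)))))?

equivalent

a  b  c  d  e  |  φ  ψ
T  T  T  T  T  |  F  F
T  T  T  T  F  |  F  F
T  T  T  F  T  |  F  F
T  T  T  F  F  |  F  F
T  T  F  T  T  |  F  F
T  T  F  T  F  |  F  F
T  T  F  F  T  |  F  F
T  T  F  F  F  |  F  F
T  F  T  T  T  |  F  F
T  F  T  T  F  |  F  F
T  F  T  F  T  |  T  T
T  F  T  F  F  |  T  T
T  F  F  T  T  |  F  F
T  F  F  T  F  |  F  F
T  F  F  F  T  |  T  T
T  F  F  F  F  |  T  T
F  T  T  T  T  |  F  F
F  T  T  T  F  |  F  F
F  T  T  F  T  |  F  F
F  T  T  F  F  |  F  F
F  T  F  T  T  |  F  F
F  T  F  T  F  |  F  F
F  T  F  F  T  |  F  F
F  T  F  F  F  |  F  F
F  F  T  T  T  |  F  F
F  F  T  T  F  |  F  F
F  F  T  F  T  |  T  T
F  F  T  F  F  |  T  T
F  F  F  T  T  |  F  F
F  F  F  T  F  |  F  F
F  F  F  F  T  |  T  T
F  F  F  F  F  |  T  T
The columns for φ and ψ agree on every row, so they are logically equivalent.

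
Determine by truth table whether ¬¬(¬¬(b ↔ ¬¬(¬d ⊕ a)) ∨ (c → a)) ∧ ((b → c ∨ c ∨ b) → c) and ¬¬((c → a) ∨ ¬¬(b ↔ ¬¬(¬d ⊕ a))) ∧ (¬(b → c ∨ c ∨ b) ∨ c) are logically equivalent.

equivalent

a  b  c  d  |  φ  ψ
T  T  T  T  |  T  T
T  T  T  F  |  T  T
T  T  F  T  |  F  F
T  T  F  F  |  F  F
T  F  T  T  |  T  T
T  F  T  F  |  T  T
T  F  F  T  |  F  F
T  F  F  F  |  F  F
F  T  T  T  |  F  F
F  T  T  F  |  T  T
F  T  F  T  |  F  F
F  T  F  F  |  F  F
F  F  T  T  |  T  T
F  F  T  F  |  F  F
F  F  F  T  |  F  F
F  F  F  F  |  F  F
The columns for φ and ψ agree on every row, so they are logically equivalent.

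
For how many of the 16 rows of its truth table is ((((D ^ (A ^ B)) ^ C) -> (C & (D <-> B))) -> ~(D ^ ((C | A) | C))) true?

11

A | B | C | D | φ
- | - | - | - | -
T | T | T | T | T
T | T | T | F | T
T | T | F | T | T
T | T | F | F | F
T | F | T | T | T
T | F | T | F | F
T | F | F | T | T
T | F | F | F | T
F | T | T | T | T
F | T | T | F | F
F | T | F | T | F
F | T | F | F | T
F | F | T | T | T
F | F | T | F | F
F | F | F | T | T
F | F | F | F | T
The formula is true on 11 of the 16 rows.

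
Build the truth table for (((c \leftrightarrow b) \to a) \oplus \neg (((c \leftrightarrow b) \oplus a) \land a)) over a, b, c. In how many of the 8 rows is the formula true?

a  b  c  |  φ
0  0  0  |  1
0  0  1  |  0
0  1  0  |  0
0  1  1  |  1
1  0  0  |  0
1  0  1  |  1
1  1  0  |  1
1  1  1  |  0
The formula is true on 4 of the 8 rows.

4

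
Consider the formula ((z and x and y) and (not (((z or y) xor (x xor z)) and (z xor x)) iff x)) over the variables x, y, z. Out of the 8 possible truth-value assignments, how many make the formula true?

1

x | y | z || (z and x and y) | (z or y) | (x xor z) | ((z or y) xor (x xor z)) | (z xor x) | φ
T | T | T ||        T        |    T     |     F     |            T             |     F     | T
T | T | F ||        F        |    T     |     T     |            F             |     T     | F
T | F | T ||        F        |    T     |     F     |            T             |     F     | F
T | F | F ||        F        |    F     |     T     |            T             |     T     | F
F | T | T ||        F        |    T     |     T     |            F             |     T     | F
F | T | F ||        F        |    T     |     F     |            T             |     F     | F
F | F | T ||        F        |    T     |     T     |            F             |     T     | F
F | F | F ||        F        |    F     |     F     |            F             |     F     | F
The formula is true on 1 of the 8 rows.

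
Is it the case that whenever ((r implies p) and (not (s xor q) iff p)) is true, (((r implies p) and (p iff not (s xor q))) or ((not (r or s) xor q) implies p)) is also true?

yes

p  q  r  s  |  φ  ψ
F  F  F  F  |  F  F
F  F  F  T  |  T  T
F  F  T  F  |  F  T
F  F  T  T  |  F  T
F  T  F  F  |  T  T
F  T  F  T  |  F  F
F  T  T  F  |  F  F
F  T  T  T  |  F  F
T  F  F  F  |  T  T
T  F  F  T  |  F  T
T  F  T  F  |  T  T
T  F  T  T  |  F  T
T  T  F  F  |  F  T
T  T  F  T  |  T  T
T  T  T  F  |  F  T
T  T  T  T  |  T  T
In every row where φ is true, ψ is also true, so φ ⊨ ψ.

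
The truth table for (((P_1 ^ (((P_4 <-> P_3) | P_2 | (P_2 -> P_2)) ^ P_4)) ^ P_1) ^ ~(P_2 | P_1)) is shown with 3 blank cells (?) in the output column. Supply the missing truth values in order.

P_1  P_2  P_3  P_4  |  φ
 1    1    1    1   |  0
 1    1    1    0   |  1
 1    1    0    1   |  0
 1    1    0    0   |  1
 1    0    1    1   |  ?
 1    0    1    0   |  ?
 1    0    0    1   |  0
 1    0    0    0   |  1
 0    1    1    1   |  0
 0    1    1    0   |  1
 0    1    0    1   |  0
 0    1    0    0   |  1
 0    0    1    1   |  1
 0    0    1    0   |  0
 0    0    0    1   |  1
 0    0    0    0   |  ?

0, 1, 0

Row P_1=1, P_2=0, P_3=1, P_4=1: ((P_1 ^ (((P_4 <-> P_3) | P_2 | (P_2 -> P_2)) ^ P_4)) ^ P_1) = 0, ~(P_2 | P_1) = 0, so the formula = 0.
Row P_1=1, P_2=0, P_3=1, P_4=0: ((P_1 ^ (((P_4 <-> P_3) | P_2 | (P_2 -> P_2)) ^ P_4)) ^ P_1) = 1, ~(P_2 | P_1) = 0, so the formula = 1.
Row P_1=0, P_2=0, P_3=0, P_4=0: ((P_1 ^ (((P_4 <-> P_3) | P_2 | (P_2 -> P_2)) ^ P_4)) ^ P_1) = 1, ~(P_2 | P_1) = 1, so the formula = 0.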